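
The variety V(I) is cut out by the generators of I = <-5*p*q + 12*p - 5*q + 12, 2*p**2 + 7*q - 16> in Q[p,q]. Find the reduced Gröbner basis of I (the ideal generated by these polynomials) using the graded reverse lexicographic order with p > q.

G = {p**2 + 7/2*q - 8, p*q - 12/5*p + q - 12/5, q**2 - 22/5*q + 24/5}

f_1 = -5*p*q + 12*p - 5*q + 12, LT = p*q.
f_2 = 2*p**2 + 7*q - 16, LT = p**2.

S(f_1,f_2): lcm = p**2*q. S = -12/5*p**2 + p*q - 7/2*q**2 - 12/5*p + 8*q.
  leading term p**2: subtract (-6/5)·f_2 from -12/5*p**2 + p*q - 7/2*q**2 - 12/5*p + 8*q → p*q - 7/2*q**2 - 12/5*p + 82/5*q - 96/5
  leading term p*q: subtract (-1/5)·f_1 from p*q - 7/2*q**2 - 12/5*p + 82/5*q - 96/5 → -7/2*q**2 + 77/5*q - 84/5
  leading term q**2: no divisor's leading term divides it; move -7/2*q**2 to the remainder.
  leading term q: no divisor's leading term divides it; move 77/5*q to the remainder.
  leading term 1: no divisor's leading term divides it; move -84/5 to the remainder.
  remainder -7/2*q**2 + 77/5*q - 84/5 ≠ 0; add g_3 = -7/2*q**2 + 77/5*q - 84/5 to the basis.

The other S-polynomials (S(f_1,g_3), S(f_2,g_3)) all reduce to 0 modulo the current basis, so we have a Gröbner basis.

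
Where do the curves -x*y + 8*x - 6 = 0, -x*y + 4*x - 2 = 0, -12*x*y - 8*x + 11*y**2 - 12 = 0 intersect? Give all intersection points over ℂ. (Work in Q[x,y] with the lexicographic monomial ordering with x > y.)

Compute a lex Gröbner basis by Buchberger's algorithm.
f_1 = -x*y + 8*x - 6, LT = x*y.
f_2 = -x*y + 4*x - 2, LT = x*y.
f_3 = -12*x*y - 8*x + 11*y**2 - 12, LT = x*y.

S(f_1,f_2): lcm = x*y. S = -4*x + 4.
  leading term x: no divisor's leading term divides it; move -4*x to the remainder.
  leading term 1: no divisor's leading term divides it; move 4 to the remainder.
  remainder -4*x + 4 ≠ 0; add h_4 = -4*x + 4 to the basis.

S(f_1,f_3): lcm = x*y. S = -26/3*x + 11/12*y**2 + 5.
  leading term x: subtract (13/6)·h_4 from -26/3*x + 11/12*y**2 + 5 → 11/12*y**2 - 11/3
  leading term y**2: no divisor's leading term divides it; move 11/12*y**2 to the remainder.
  leading term 1: no divisor's leading term divides it; move -11/3 to the remainder.
  remainder 11/12*y**2 - 11/3 ≠ 0; add h_5 = 11/12*y**2 - 11/3 to the basis.

S(f_1,h_4): lcm = x*y. S = -8*x + y + 6.
  leading term x: subtract (2)·h_4 from -8*x + y + 6 → y - 2
  leading term y: no divisor's leading term divides it; move y to the remainder.
  leading term 1: no divisor's leading term divides it; move -2 to the remainder.
  remainder y - 2 ≠ 0; add h_6 = y - 2 to the basis.

The other S-polynomials (S(f_2,f_3), S(f_2,h_4), S(f_3,h_4), S(f_1,h_5), S(f_2,h_5), S(f_3,h_5), S(h_4,h_5), S(f_1,h_6), S(f_2,h_6), S(f_3,h_6), S(h_4,h_6), S(h_5,h_6)) all reduce to 0 modulo the current basis, so we have a Gröbner basis.
Inter-reduce: drop elements whose leading term is divisible by another's, tail-reduce, and make monic.
Reduced Gröbner basis: {x - 1, y - 2}.

Elimination: the polynomial y - 2 lies in the elimination ideal for y, so y ∈ {2}. For each such y, the remaining basis elements (now univariate) give the rest of the solution.
  y = 2: the earlier basis element becomes x - 1 = 0, giving x = 1 — point (1, 2).

{(1, 2)}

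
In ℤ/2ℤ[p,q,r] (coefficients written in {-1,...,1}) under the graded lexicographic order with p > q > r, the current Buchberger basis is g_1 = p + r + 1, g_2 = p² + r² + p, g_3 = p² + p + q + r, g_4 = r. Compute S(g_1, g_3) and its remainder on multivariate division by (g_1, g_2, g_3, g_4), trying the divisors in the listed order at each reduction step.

lcm(LM(g_1), LM(g_3)) = p².
S = (lcm/LT(g_1))·g_1 − (lcm/LT(g_3))·g_3 = pr + q + r.
Reduce S modulo (g_1, g_2, g_3, g_4) in that order:
  leading term pr: subtract (r)·g_1 from pr + q + r → r² + q
  leading term r²: subtract (r)·g_4 from r² + q → q
  leading term q: no divisor's leading term divides it; move q to the remainder.
The remainder q is nonzero, so it would be added as the next basis element.

S(g_1, g_3) = pr + q + r; remainder on division = q.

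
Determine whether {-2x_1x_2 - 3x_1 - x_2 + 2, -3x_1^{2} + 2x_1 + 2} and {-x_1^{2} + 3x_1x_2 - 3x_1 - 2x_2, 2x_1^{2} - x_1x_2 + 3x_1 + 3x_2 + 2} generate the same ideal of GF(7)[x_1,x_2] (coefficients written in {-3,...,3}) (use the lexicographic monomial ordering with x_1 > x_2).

For a fixed monomial order, each ideal has a unique reduced Gröbner basis; comparing bases decides equality.
Buchberger on the first generating set:
f_1 = -2x_1x_2 - 3x_1 - x_2 + 2, LT = x_1x_2.
f_2 = -3x_1^{2} + 2x_1 + 2, LT = x_1^{2}.

S(f_1,f_2): lcm = x_1^{2}x_2. S = -2x_1^{2} - x_1 + 3x_2.
  leading term x_1^{2}: subtract (3)·f_2 from -2x_1^{2} - x_1 + 3x_2 → 3x_2 + 1
  leading term x_2: no divisor's leading term divides it; move 3x_2 to the remainder.
  leading term 1: no divisor's leading term divides it; move 1 to the remainder.
  remainder 3x_2 + 1 ≠ 0; add g_3 = 3x_2 + 1 to the basis.

The other S-polynomials (S(f_1,g_3), S(f_2,g_3)) all reduce to 0 modulo the current basis, so we have a Gröbner basis.
Inter-reduce: drop elements whose leading term is divisible by another's, tail-reduce, and make monic.
Reduced Gröbner basis: {x_1^{2} - 3x_1 - 3, x_2 - 2}.

Buchberger on the second generating set:
h_1 = -x_1^{2} + 3x_1x_2 - 3x_1 - 2x_2, LT = x_1^{2}.
h_2 = 2x_1^{2} - x_1x_2 + 3x_1 + 3x_2 + 2, LT = x_1^{2}.

S(h_1,h_2): lcm = x_1^{2}. S = x_1x_2 - 2x_1 - 3x_2 - 1.
  leading term x_1x_2: no divisor's leading term divides it; move x_1x_2 to the remainder.
  leading term x_1: no divisor's leading term divides it; move -2x_1 to the remainder.
  leading term x_2: no divisor's leading term divides it; move -3x_2 to the remainder.
  leading term 1: no divisor's leading term divides it; move -1 to the remainder.
  remainder x_1x_2 - 2x_1 - 3x_2 - 1 ≠ 0; add k_3 = x_1x_2 - 2x_1 - 3x_2 - 1 to the basis.

S(h_1,k_3): lcm = x_1^{2}x_2. S = 2x_1^{2} - 3x_1x_2^{2} - x_1x_2 + x_1 + 2x_2^{2}.
  leading term x_1^{2}: subtract (-2)·h_1 from 2x_1^{2} - 3x_1x_2^{2} - x_1x_2 + x_1 + 2x_2^{2} → -3x_1x_2^{2} - 2x_1x_2 + 2x_1 + 2x_2^{2} + 3x_2
  leading term x_1x_2^{2}: subtract (-3x_2)·k_3 from -3x_1x_2^{2} - 2x_1x_2 + 2x_1 + 2x_2^{2} + 3x_2 → -x_1x_2 + 2x_1
  leading term x_1x_2: subtract (-1)·k_3 from -x_1x_2 + 2x_1 → -3x_2 - 1
  leading term x_2: no divisor's leading term divides it; move -3x_2 to the remainder.
  leading term 1: no divisor's leading term divides it; move -1 to the remainder.
  remainder -3x_2 - 1 ≠ 0; add k_4 = -3x_2 - 1 to the basis.

The other S-polynomials (S(h_2,k_3), S(h_1,k_4), S(h_2,k_4), S(k_3,k_4)) all reduce to 0 modulo the current basis, so we have a Gröbner basis.
Inter-reduce: drop elements whose leading term is divisible by another's, tail-reduce, and make monic.
Reduced Gröbner basis: {x_1^{2} - 3x_1 - 3, x_2 - 2}.

The two bases agree; hence the ideals are identical.

Yes, the ideals are equal.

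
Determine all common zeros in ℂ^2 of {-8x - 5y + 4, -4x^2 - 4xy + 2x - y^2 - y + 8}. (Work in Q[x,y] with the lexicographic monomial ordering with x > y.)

Compute a lex Gröbner basis by Buchberger's algorithm.
f_1 = -8x - 5y + 4, LT = x.
f_2 = -4x^2 - 4xy + 2x - y^2 - y + 8, LT = x^2.

S(f_1,f_2): lcm = x^2. S = -3/8xy - 1/4y^2 - 1/4y + 2.
  reduce S modulo (f_1, f_2):
  remainder -1/64y^2 - 7/16y + 2 ≠ 0; add h_3 = -1/64y^2 - 7/16y + 2 to the basis.

The other S-polynomials (S(f_1,h_3), S(f_2,h_3)) all reduce to 0 modulo the current basis, so we have a Gröbner basis.
Inter-reduce: drop elements whose leading term is divisible by another's, tail-reduce, and make monic.
Reduced Gröbner basis: {x + 5/8y - 1/2, y^2 + 28y - 128}.

The lex basis is triangular: the last element involves only y. Solving y^2 + 28y - 128 = 0 gives y ∈ {-32, 4}; substituting each value into the earlier elements determines the remaining variables.
  y = -32: the earlier basis element becomes x - 41/2 = 0, giving x = 41/2 — point (41/2, -32).
  y = 4: the earlier basis element becomes x + 2 = 0, giving x = -2 — point (-2, 4).

{(41/2, -32), (-2, 4)}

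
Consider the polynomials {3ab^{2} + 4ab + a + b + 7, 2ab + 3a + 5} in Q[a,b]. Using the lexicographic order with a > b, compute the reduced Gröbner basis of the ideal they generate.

f_1 = 3ab^{2} + 4ab + a + b + 7, LT = ab^{2}.
f_2 = 2ab + 3a + 5, LT = ab.

S(f_1,f_2): lcm = ab^{2}. S = -\tfrac{1}{6}ab + \tfrac{1}{3}a - \tfrac{13}{6}b + \tfrac{7}{3}.
  leading term ab: subtract (-\tfrac{1}{12})·f_2 from -\tfrac{1}{6}ab + \tfrac{1}{3}a - \tfrac{13}{6}b + \tfrac{7}{3} → \tfrac{7}{12}a - \tfrac{13}{6}b + \tfrac{11}{4}
  leading term a: no divisor's leading term divides it; move \tfrac{7}{12}a to the remainder.
  leading term b: no divisor's leading term divides it; move -\tfrac{13}{6}b to the remainder.
  leading term 1: no divisor's leading term divides it; move \tfrac{11}{4} to the remainder.
  remainder \tfrac{7}{12}a - \tfrac{13}{6}b + \tfrac{11}{4} ≠ 0; add g_3 = \tfrac{7}{12}a - \tfrac{13}{6}b + \tfrac{11}{4} to the basis.

S(f_1,g_3): lcm = ab^{2}. S = \tfrac{4}{3}ab + \tfrac{1}{3}a + \tfrac{26}{7}b^{3} - \tfrac{33}{7}b^{2} + \tfrac{1}{3}b + \tfrac{7}{3}.
  leading term ab: subtract (\tfrac{2}{3})·f_2 from \tfrac{4}{3}ab + \tfrac{1}{3}a + \tfrac{26}{7}b^{3} - \tfrac{33}{7}b^{2} + \tfrac{1}{3}b + \tfrac{7}{3} → -\tfrac{5}{3}a + \tfrac{26}{7}b^{3} - \tfrac{33}{7}b^{2} + \tfrac{1}{3}b - 1
  leading term a: subtract (-\tfrac{20}{7})·g_3 from -\tfrac{5}{3}a + \tfrac{26}{7}b^{3} - \tfrac{33}{7}b^{2} + \tfrac{1}{3}b - 1 → \tfrac{26}{7}b^{3} - \tfrac{33}{7}b^{2} - \tfrac{41}{7}b + \tfrac{48}{7}
  leading term b^{3}: no divisor's leading term divides it; move \tfrac{26}{7}b^{3} to the remainder.
  leading term b^{2}: no divisor's leading term divides it; move -\tfrac{33}{7}b^{2} to the remainder.
  leading term b: no divisor's leading term divides it; move -\tfrac{41}{7}b to the remainder.
  leading term 1: no divisor's leading term divides it; move \tfrac{48}{7} to the remainder.
  remainder \tfrac{26}{7}b^{3} - \tfrac{33}{7}b^{2} - \tfrac{41}{7}b + \tfrac{48}{7} ≠ 0; add g_4 = \tfrac{26}{7}b^{3} - \tfrac{33}{7}b^{2} - \tfrac{41}{7}b + \tfrac{48}{7} to the basis.

S(f_2,g_3): lcm = ab. S = \tfrac{3}{2}a + \tfrac{26}{7}b^{2} - \tfrac{33}{7}b + \tfrac{5}{2}.
  leading term a: subtract (\tfrac{18}{7})·g_3 from \tfrac{3}{2}a + \tfrac{26}{7}b^{2} - \tfrac{33}{7}b + \tfrac{5}{2} → \tfrac{26}{7}b^{2} + \tfrac{6}{7}b - \tfrac{32}{7}
  leading term b^{2}: no divisor's leading term divides it; move \tfrac{26}{7}b^{2} to the remainder.
  leading term b: no divisor's leading term divides it; move \tfrac{6}{7}b to the remainder.
  leading term 1: no divisor's leading term divides it; move -\tfrac{32}{7} to the remainder.
  remainder \tfrac{26}{7}b^{2} + \tfrac{6}{7}b - \tfrac{32}{7} ≠ 0; add g_5 = \tfrac{26}{7}b^{2} + \tfrac{6}{7}b - \tfrac{32}{7} to the basis.

The other S-polynomials (S(f_1,g_4), S(f_2,g_4), S(g_3,g_4), S(f_1,g_5), S(f_2,g_5), S(g_3,g_5), S(g_4,g_5)) all reduce to 0 modulo the current basis, so we have a Gröbner basis.
Inter-reduce: drop elements whose leading term is divisible by another's, tail-reduce, and make monic.

G = {a - \tfrac{26}{7}b + \tfrac{33}{7}, b^{2} + \tfrac{3}{13}b - \tfrac{16}{13}}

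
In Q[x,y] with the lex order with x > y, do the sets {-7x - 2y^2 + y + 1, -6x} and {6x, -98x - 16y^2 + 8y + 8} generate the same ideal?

Yes, the ideals are equal.

Equality of ideals is decidable: compute both reduced Gröbner bases (unique for the ordering) and check whether they agree.
Buchberger on the first generating set:
f_1 = -7x - 2y^2 + y + 1, LT = x.
f_2 = -6x, LT = x.

S(f_1,f_2): lcm = x. S = 2/7y^2 - 1/7y - 1/7.
  leading term y^2: no divisor's leading term divides it; move 2/7y^2 to the remainder.
  leading term y: no divisor's leading term divides it; move -1/7y to the remainder.
  leading term 1: no divisor's leading term divides it; move -1/7 to the remainder.
  remainder 2/7y^2 - 1/7y - 1/7 ≠ 0; add g_3 = 2/7y^2 - 1/7y - 1/7 to the basis.

The other S-polynomials (S(f_1,g_3), S(f_2,g_3)) all reduce to 0 modulo the current basis, so we have a Gröbner basis.
Inter-reduce: drop elements whose leading term is divisible by another's, tail-reduce, and make monic.
Reduced Gröbner basis: {x, y^2 - 1/2y - 1/2}.

Buchberger on the second generating set:
h_1 = 6x, LT = x.
h_2 = -98x - 16y^2 + 8y + 8, LT = x.

S(h_1,h_2): lcm = x. S = -8/49y^2 + 4/49y + 4/49.
  leading term y^2: no divisor's leading term divides it; move -8/49y^2 to the remainder.
  leading term y: no divisor's leading term divides it; move 4/49y to the remainder.
  leading term 1: no divisor's leading term divides it; move 4/49 to the remainder.
  remainder -8/49y^2 + 4/49y + 4/49 ≠ 0; add k_3 = -8/49y^2 + 4/49y + 4/49 to the basis.

The other S-polynomials (S(h_1,k_3), S(h_2,k_3)) all reduce to 0 modulo the current basis, so we have a Gröbner basis.
Inter-reduce: drop elements whose leading term is divisible by another's, tail-reduce, and make monic.
Reduced Gröbner basis: {x, y^2 - 1/2y - 1/2}.

These coincide, so the ideals are equal.
The choice of monomial ordering does not affect the verdict — as long as both bases are computed under the same ordering, their equality decides ideal equality.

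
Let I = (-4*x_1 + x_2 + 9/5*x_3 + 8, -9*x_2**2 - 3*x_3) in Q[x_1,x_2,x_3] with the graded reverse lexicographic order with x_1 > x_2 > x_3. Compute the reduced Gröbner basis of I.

f_1 = -4*x_1 + x_2 + 9/5*x_3 + 8, LT = x_1.
f_2 = -9*x_2**2 - 3*x_3, LT = x_2**2.

S(f_1,f_2): leading monomials are coprime, so the S-polynomial reduces to 0 (Buchberger's first criterion).
Every S-polynomial of the final basis reduces to 0, so we have a Gröbner basis.

G = {x_2**2 + 1/3*x_3, x_1 - 1/4*x_2 - 9/20*x_3 - 2}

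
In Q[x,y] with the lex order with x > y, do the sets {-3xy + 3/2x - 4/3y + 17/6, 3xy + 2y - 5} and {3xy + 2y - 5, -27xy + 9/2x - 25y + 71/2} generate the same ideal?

No, the ideals differ.

Two ideals are equal iff their reduced Gröbner bases coincide (the reduced basis is unique for a fixed ordering).
Buchberger on the first generating set:
f_1 = -3xy + 3/2x - 4/3y + 17/6, LT = xy.
f_2 = 3xy + 2y - 5, LT = xy.

S(f_1,f_2): lcm = xy. S = -1/2x - 2/9y + 13/18.
  reduce S modulo (f_1, f_2):
  remainder -1/2x - 2/9y + 13/18 ≠ 0; add g_3 = -1/2x - 2/9y + 13/18 to the basis.

S(f_1,g_3): lcm = xy. S = -1/2x - 4/9y^2 + 17/9y - 17/18.
  reduce S modulo (f_1, f_2, g_3):
  remainder -4/9y^2 + 19/9y - 5/3 ≠ 0; add g_4 = -4/9y^2 + 19/9y - 5/3 to the basis.

The other S-polynomials (S(f_2,g_3), S(f_1,g_4), S(f_2,g_4), S(g_3,g_4)) all reduce to 0 modulo the current basis, so we have a Gröbner basis.
Inter-reduce: drop elements whose leading term is divisible by another's, tail-reduce, and make monic.
Reduced Gröbner basis: {x + 4/9y - 13/9, y^2 - 19/4y + 15/4}.

Buchberger on the second generating set:
h_1 = 3xy + 2y - 5, LT = xy.
h_2 = -27xy + 9/2x - 25y + 71/2, LT = xy.

S(h_1,h_2): lcm = xy. S = 1/6x - 7/27y - 19/54.
  reduce S modulo (h_1, h_2):
  remainder 1/6x - 7/27y - 19/54 ≠ 0; add k_3 = 1/6x - 7/27y - 19/54 to the basis.

S(h_1,k_3): lcm = xy. S = 14/9y^2 + 25/9y - 5/3.
  reduce S modulo (h_1, h_2, k_3):
  remainder 14/9y^2 + 25/9y - 5/3 ≠ 0; add k_4 = 14/9y^2 + 25/9y - 5/3 to the basis.

The other S-polynomials (S(h_2,k_3), S(h_1,k_4), S(h_2,k_4), S(k_3,k_4)) all reduce to 0 modulo the current basis, so we have a Gröbner basis.
Inter-reduce: drop elements whose leading term is divisible by another's, tail-reduce, and make monic.
Reduced Gröbner basis: {x - 14/9y - 19/9, y^2 + 25/14y - 15/14}.

These differ, so the ideals are not equal.
The same test decides containment: I ⊆ J iff every generator of I reduces to 0 modulo a Gröbner basis of J.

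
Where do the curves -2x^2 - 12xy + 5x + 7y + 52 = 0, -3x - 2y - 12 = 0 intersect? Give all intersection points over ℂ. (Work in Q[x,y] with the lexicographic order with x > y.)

{(-5/32, -369/64), (-4, 0)}

Compute a lex Gröbner basis by Buchberger's algorithm.
f_1 = -2x^2 - 12xy + 5x + 7y + 52, LT = x^2.
f_2 = -3x - 2y - 12, LT = x.

S(f_1,f_2): lcm = x^2. S = 16/3xy - 13/2x - 7/2y - 26.
  leading term xy: subtract (-16/9y)·f_2 from 16/3xy - 13/2x - 7/2y - 26 → -13/2x - 32/9y^2 - 149/6y - 26
  leading term x: subtract (13/6)·f_2 from -13/2x - 32/9y^2 - 149/6y - 26 → -32/9y^2 - 41/2y
  leading term y^2: no divisor's leading term divides it; move -32/9y^2 to the remainder.
  leading term y: no divisor's leading term divides it; move -41/2y to the remainder.
  remainder -32/9y^2 - 41/2y ≠ 0; add h_3 = -32/9y^2 - 41/2y to the basis.

S(f_1,h_3): leading monomials are coprime, so the S-polynomial reduces to 0 (Buchberger's first criterion).
S(f_2,h_3): leading monomials are coprime, so the S-polynomial reduces to 0 (Buchberger's first criterion).
Every S-polynomial of the final basis reduces to 0, so we have a Gröbner basis.
Inter-reduce: drop elements whose leading term is divisible by another's, tail-reduce, and make monic.
Reduced Gröbner basis: {x + 2/3y + 4, y^2 + 369/64y}.

Since the basis is lex-ordered, y^2 + 369/64y is univariate in y. Its roots are {-369/64, 0}. Back-substituting each root into the other basis elements fixes the other coordinates.
  y = -369/64: the earlier basis element becomes x + 5/32 = 0, giving x = -5/32 — point (-5/32, -369/64).
  y = 0: the earlier basis element becomes x + 4 = 0, giving x = -4 — point (-4, 0).
Substituting each solution back into the original system confirms all equations vanish.
Zero-dimensionality of the ideal guarantees finitely many solutions over ℂ.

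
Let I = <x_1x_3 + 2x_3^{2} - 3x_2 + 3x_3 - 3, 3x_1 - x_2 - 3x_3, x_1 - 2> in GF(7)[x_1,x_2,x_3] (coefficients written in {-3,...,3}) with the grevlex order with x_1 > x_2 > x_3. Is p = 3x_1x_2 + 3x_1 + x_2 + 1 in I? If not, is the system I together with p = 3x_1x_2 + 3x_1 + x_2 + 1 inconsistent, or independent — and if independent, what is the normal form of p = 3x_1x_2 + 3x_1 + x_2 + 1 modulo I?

3x_1x_2 + 3x_1 + x_2 + 1 lies in I (it reduces to 0).

First compute the reduced Gröbner basis of I by Buchberger's algorithm.
f_1 = x_1x_3 + 2x_3^{2} - 3x_2 + 3x_3 - 3, LT = x_1x_3.
f_2 = 3x_1 - x_2 - 3x_3, LT = x_1.
f_3 = x_1 - 2, LT = x_1.

S(f_1,f_2): lcm = x_1x_3. S = -2x_2x_3 + 3x_3^{2} - 3x_2 + 3x_3 - 3.
  reduce S modulo (f_1, f_2, f_3):
  remainder -2x_2x_3 + 3x_3^{2} - 3x_2 + 3x_3 - 3 ≠ 0; add h_4 = -2x_2x_3 + 3x_3^{2} - 3x_2 + 3x_3 - 3 to the basis.

S(f_1,f_3): lcm = x_1x_3. S = 2x_3^{2} - 3x_2 - 2x_3 - 3.
  reduce S modulo (f_1, f_2, f_3, h_4):
  remainder 2x_3^{2} - 3x_2 - 2x_3 - 3 ≠ 0; add h_5 = 2x_3^{2} - 3x_2 - 2x_3 - 3 to the basis.

S(f_2,f_3): lcm = x_1. S = 2x_2 - x_3 + 2.
  reduce S modulo (f_1, f_2, f_3, h_4, h_5):
  remainder 2x_2 - x_3 + 2 ≠ 0; add h_6 = 2x_2 - x_3 + 2 to the basis.

The other S-polynomials (S(f_1,h_4), S(f_2,h_4), S(f_3,h_4), S(f_1,h_5), S(f_2,h_5), S(f_3,h_5), S(h_4,h_5), S(f_1,h_6), S(f_2,h_6), S(f_3,h_6), S(h_4,h_6), S(h_5,h_6)) all reduce to 0 modulo the current basis, so we have a Gröbner basis.
Inter-reduce: drop elements whose leading term is divisible by another's, tail-reduce, and make monic.
Reduced Gröbner basis: {x_3^{2}, x_1 - 2, x_2 + 3x_3 + 1}.
Label its elements g_1 = x_3^{2}, g_2 = x_1 - 2, g_3 = x_2 + 3x_3 + 1.

Reduce p = 3x_1x_2 + 3x_1 + x_2 + 1 modulo G:
  leading term x_1x_2: subtract (3x_2)·g_2 from 3x_1x_2 + 3x_1 + x_2 + 1 → 3x_1 + 1
  leading term x_1: subtract (3)·g_2 from 3x_1 + 1 → 0
  normal form = 0.
Since the normal form is 0, p ∈ I.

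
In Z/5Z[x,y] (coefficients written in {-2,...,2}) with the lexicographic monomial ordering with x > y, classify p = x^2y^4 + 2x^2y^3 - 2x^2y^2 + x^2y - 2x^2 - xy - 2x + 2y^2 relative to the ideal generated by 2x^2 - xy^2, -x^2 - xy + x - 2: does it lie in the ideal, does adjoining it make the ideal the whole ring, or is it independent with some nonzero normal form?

x^2y^4 + 2x^2y^3 - 2x^2y^2 + x^2y - 2x^2 - xy - 2x + 2y^2 is independent of I; its normal form modulo I is y^3 - 2y - 1.

First compute the reduced Gröbner basis of I by Buchberger's algorithm.
f_1 = 2x^2 - xy^2, LT = x^2.
f_2 = -x^2 - xy + x - 2, LT = x^2.

S(f_1,f_2): lcm = x^2. S = 2xy^2 - xy + x - 2.
  reduce S modulo (f_1, f_2):
  remainder 2xy^2 - xy + x - 2 ≠ 0; add h_3 = 2xy^2 - xy + x - 2 to the basis.

S(f_1,h_3): lcm = x^2y^2. S = -2x^2y + 2x^2 + 2xy^4 + x.
  reduce S modulo (f_1, f_2, h_3):
  remainder x + 2y^2 ≠ 0; add h_4 = x + 2y^2 to the basis.

S(h_3,h_4): lcm = xy^2. S = 2xy - 2x - 2y^4 - 1.
  reduce S modulo (f_1, f_2, h_3, h_4):
  remainder -2y^4 + y^3 - y^2 - 1 ≠ 0; add h_5 = -2y^4 + y^3 - y^2 - 1 to the basis.

The other S-polynomials (S(f_2,h_3), S(f_1,h_4), S(f_2,h_4), S(f_1,h_5), S(f_2,h_5), S(h_3,h_5), S(h_4,h_5)) all reduce to 0 modulo the current basis, so we have a Gröbner basis.
Inter-reduce: drop elements whose leading term is divisible by another's, tail-reduce, and make monic.
Reduced Gröbner basis: {x + 2y^2, y^4 + 2y^3 - 2y^2 - 2}.
Label its elements g_1 = x + 2y^2, g_2 = y^4 + 2y^3 - 2y^2 - 2.

Reduce p = x^2y^4 + 2x^2y^3 - 2x^2y^2 + x^2y - 2x^2 - xy - 2x + 2y^2 modulo G:
  leading term x^2y^4: subtract (xy^4)·g_1 from x^2y^4 + 2x^2y^3 - 2x^2y^2 + x^2y - 2x^2 - xy - 2x + 2y^2 → 2x^2y^3 - 2x^2y^2 + x^2y - 2x^2 - 2xy^6 - xy - 2x + 2y^2
  leading term x^2y^3: subtract (2xy^3)·g_1 from 2x^2y^3 - 2x^2y^2 + x^2y - 2x^2 - 2xy^6 - xy - 2x + 2y^2 → -2x^2y^2 + x^2y - 2x^2 - 2xy^6 + xy^5 - xy - 2x + 2y^2
  leading term x^2y^2: subtract (-2xy^2)·g_1 from -2x^2y^2 + x^2y - 2x^2 - 2xy^6 + xy^5 - xy - 2x + 2y^2 → x^2y - 2x^2 - 2xy^6 + xy^5 - xy^4 - xy - 2x + 2y^2
  leading term x^2y: subtract (xy)·g_1 from x^2y - 2x^2 - 2xy^6 + xy^5 - xy^4 - xy - 2x + 2y^2 → -2x^2 - 2xy^6 + xy^5 - xy^4 - 2xy^3 - xy - 2x + 2y^2
  leading term x^2: subtract (-2x)·g_1 from -2x^2 - 2xy^6 + xy^5 - xy^4 - 2xy^3 - xy - 2x + 2y^2 → -2xy^6 + xy^5 - xy^4 - 2xy^3 - xy^2 - xy - 2x + 2y^2
  leading term xy^6: subtract (-2y^6)·g_1 from -2xy^6 + xy^5 - xy^4 - 2xy^3 - xy^2 - xy - 2x + 2y^2 → xy^5 - xy^4 - 2xy^3 - xy^2 - xy - 2x - y^8 + 2y^2
  leading term xy^5: subtract (y^5)·g_1 from xy^5 - xy^4 - 2xy^3 - xy^2 - xy - 2x - y^8 + 2y^2 → -xy^4 - 2xy^3 - xy^2 - xy - 2x - y^8 - 2y^7 + 2y^2
  leading term xy^4: subtract (-y^4)·g_1 from -xy^4 - 2xy^3 - xy^2 - xy - 2x - y^8 - 2y^7 + 2y^2 → -2xy^3 - xy^2 - xy - 2x - y^8 - 2y^7 + 2y^6 + 2y^2
  leading term xy^3: subtract (-2y^3)·g_1 from -2xy^3 - xy^2 - xy - 2x - y^8 - 2y^7 + 2y^6 + 2y^2 → -xy^2 - xy - 2x - y^8 - 2y^7 + 2y^6 - y^5 + 2y^2
  leading term xy^2: subtract (-y^2)·g_1 from -xy^2 - xy - 2x - y^8 - 2y^7 + 2y^6 - y^5 + 2y^2 → -xy - 2x - y^8 - 2y^7 + 2y^6 - y^5 + 2y^4 + 2y^2
  leading term xy: subtract (-y)·g_1 from -xy - 2x - y^8 - 2y^7 + 2y^6 - y^5 + 2y^4 + 2y^2 → -2x - y^8 - 2y^7 + 2y^6 - y^5 + 2y^4 + 2y^3 + 2y^2
  leading term x: subtract (-2)·g_1 from -2x - y^8 - 2y^7 + 2y^6 - y^5 + 2y^4 + 2y^3 + 2y^2 → -y^8 - 2y^7 + 2y^6 - y^5 + 2y^4 + 2y^3 + y^2
  leading term y^8: subtract (-y^4)·g_2 from -y^8 - 2y^7 + 2y^6 - y^5 + 2y^4 + 2y^3 + y^2 → -y^5 + 2y^3 + y^2
  leading term y^5: subtract (-y)·g_2 from -y^5 + 2y^3 + y^2 → 2y^4 + y^2 - 2y
  leading term y^4: subtract (2)·g_2 from 2y^4 + y^2 - 2y → y^3 - 2y - 1
  leading term y^3: no divisor's leading term divides it; move y^3 to the remainder.
  leading term y: no divisor's leading term divides it; move -2y to the remainder.
  leading term 1: no divisor's leading term divides it; move -1 to the remainder.
  normal form = y^3 - 2y - 1.
The normal form is nonzero, so p ∉ I. Since p minus its normal form lies in I, I + (p) = I + (r) where r = y^3 - 2y - 1; decide whether this ideal is the whole ring.
Run Buchberger on G together with r (pairs among the g_i already reduce to 0 since G is a Gröbner basis):
g_1 = x + 2y^2, LT = x.
g_2 = y^4 + 2y^3 - 2y^2 - 2, LT = y^4.
r = y^3 - 2y - 1, LT = y^3.

The S-polynomials (S(g_1,g_2), S(g_1,r), S(g_2,r)) all reduce to 0 modulo the current basis, so we have a Gröbner basis.
Inter-reduce: drop elements whose leading term is divisible by another's, tail-reduce, and make monic.
Reduced Gröbner basis: {x + 2y^2, y^3 - 2y - 1}.
The reduced Gröbner basis of I + (p) is {x + 2y^2, y^3 - 2y - 1} ≠ {1}, a proper ideal, so the enlarged system stays consistent: p is independent of I, with normal form y^3 - 2y - 1.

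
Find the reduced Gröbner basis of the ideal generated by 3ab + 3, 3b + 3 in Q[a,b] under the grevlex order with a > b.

f_1 = 3ab + 3, LT = ab.
f_2 = 3b + 3, LT = b.

S(f_1,f_2): lcm = ab. S = -a + 1.
  leading term a: no divisor's leading term divides it; move -a to the remainder.
  leading term 1: no divisor's leading term divides it; move 1 to the remainder.
  remainder -a + 1 ≠ 0; add g_3 = -a + 1 to the basis.

The other S-polynomials (S(f_1,g_3), S(f_2,g_3)) all reduce to 0 modulo the current basis, so we have a Gröbner basis.
Inter-reduce: drop elements whose leading term is divisible by another's, tail-reduce, and make monic.

G = {a - 1, b + 1}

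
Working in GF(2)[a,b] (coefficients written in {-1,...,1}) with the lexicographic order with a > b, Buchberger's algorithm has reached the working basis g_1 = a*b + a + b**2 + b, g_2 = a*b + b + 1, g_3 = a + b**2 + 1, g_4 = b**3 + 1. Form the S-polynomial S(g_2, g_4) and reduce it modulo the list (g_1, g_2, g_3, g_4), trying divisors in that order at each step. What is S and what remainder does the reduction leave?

lcm(LM(g_2), LM(g_4)) = a*b**3.
S = (lcm/LT(g_2))·g_2 − (lcm/LT(g_4))·g_4 = a + b**3 + b**2.
Reduce S modulo (g_1, g_2, g_3, g_4) in that order:
  leading term a: subtract (1)·g_3 from a + b**3 + b**2 → b**3 + 1
  leading term b**3: subtract (1)·g_4 from b**3 + 1 → 0
The remainder is 0, so this S-polynomial contributes no new basis element.

S(g_2, g_4) = a + b**3 + b**2; remainder on division = 0.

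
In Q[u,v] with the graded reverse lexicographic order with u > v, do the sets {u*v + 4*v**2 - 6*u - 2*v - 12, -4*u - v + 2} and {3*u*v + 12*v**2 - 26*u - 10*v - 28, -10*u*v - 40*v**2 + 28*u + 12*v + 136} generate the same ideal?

No, the ideals differ.

Since reduced Gröbner bases are canonical representatives of ideals under a given ordering, it suffices to compute and compare them.
Buchberger on the first generating set:
f_1 = u*v + 4*v**2 - 6*u - 2*v - 12, LT = u*v.
f_2 = -4*u - v + 2, LT = u.

S(f_1,f_2): lcm = u*v. S = 15/4*v**2 - 6*u - 3/2*v - 12.
  leading term v**2: no divisor's leading term divides it; move 15/4*v**2 to the remainder.
  leading term u: subtract (3/2)·f_2 from -6*u - 3/2*v - 12 → -15
  leading term 1: no divisor's leading term divides it; move -15 to the remainder.
  remainder 15/4*v**2 - 15 ≠ 0; add g_3 = 15/4*v**2 - 15 to the basis.

S(f_1,g_3): lcm = u*v**2. S = 4*v**3 - 6*u*v - 2*v**2 + 4*u - 12*v.
  leading term v**3: subtract (16/15*v)·g_3 from 4*v**3 - 6*u*v - 2*v**2 + 4*u - 12*v → -6*u*v - 2*v**2 + 4*u + 4*v
  leading term u*v: subtract (-6)·f_1 from -6*u*v - 2*v**2 + 4*u + 4*v → 22*v**2 - 32*u - 8*v - 72
  leading term v**2: subtract (88/15)·g_3 from 22*v**2 - 32*u - 8*v - 72 → -32*u - 8*v + 16
  leading term u: subtract (8)·f_2 from -32*u - 8*v + 16 → 0
  remainder 0.

S(f_2,g_3): leading monomials are coprime, so the S-polynomial reduces to 0 (Buchberger's first criterion).
Every S-polynomial of the final basis reduces to 0, so we have a Gröbner basis.
Inter-reduce: drop elements whose leading term is divisible by another's, tail-reduce, and make monic.
Reduced Gröbner basis: {v**2 - 4, u + 1/4*v - 1/2}.

Buchberger on the second generating set:
h_1 = 3*u*v + 12*v**2 - 26*u - 10*v - 28, LT = u*v.
h_2 = -10*u*v - 40*v**2 + 28*u + 12*v + 136, LT = u*v.

S(h_1,h_2): lcm = u*v. S = -88/15*u - 32/15*v + 64/15.
  leading term u: no divisor's leading term divides it; move -88/15*u to the remainder.
  leading term v: no divisor's leading term divides it; move -32/15*v to the remainder.
  leading term 1: no divisor's leading term divides it; move 64/15 to the remainder.
  remainder -88/15*u - 32/15*v + 64/15 ≠ 0; add k_3 = -88/15*u - 32/15*v + 64/15 to the basis.

S(h_1,k_3): lcm = u*v. S = 40/11*v**2 - 26/3*u - 86/33*v - 28/3.
  leading term v**2: no divisor's leading term divides it; move 40/11*v**2 to the remainder.
  leading term u: subtract (65/44)·k_3 from -26/3*u - 86/33*v - 28/3 → 6/11*v - 172/11
  leading term v: no divisor's leading term divides it; move 6/11*v to the remainder.
  leading term 1: no divisor's leading term divides it; move -172/11 to the remainder.
  remainder 40/11*v**2 + 6/11*v - 172/11 ≠ 0; add k_4 = 40/11*v**2 + 6/11*v - 172/11 to the basis.

S(h_2,k_3): lcm = u*v. S = 40/11*v**2 - 14/5*u - 26/55*v - 68/5.
  leading term v**2: subtract (1)·k_4 from 40/11*v**2 - 14/5*u - 26/55*v - 68/5 → -14/5*u - 56/55*v + 112/55
  leading term u: subtract (21/44)·k_3 from -14/5*u - 56/55*v + 112/55 → 0
  remainder 0.

S(h_1,k_4): lcm = u*v**2. S = 4*v**3 - 529/60*u*v - 10/3*v**2 + 43/10*u - 28/3*v.
  leading term v**3: subtract (11/10*v)·k_4 from 4*v**3 - 529/60*u*v - 10/3*v**2 + 43/10*u - 28/3*v → -529/60*u*v - 59/15*v**2 + 43/10*u + 118/15*v
  leading term u*v: subtract (-529/180)·h_1 from -529/60*u*v - 59/15*v**2 + 43/10*u + 118/15*v → 94/3*v**2 - 649/9*u - 1937/90*v - 3703/45
  leading term v**2: subtract (517/60)·k_4 from 94/3*v**2 - 649/9*u - 1937/90*v - 3703/45 → -649/9*u - 236/9*v + 472/9
  leading term u: subtract (295/24)·k_3 from -649/9*u - 236/9*v + 472/9 → 0
  remainder 0.

S(h_2,k_4): lcm = u*v**2. S = 4*v**3 - 59/20*u*v - 6/5*v**2 + 43/10*u - 68/5*v.
  leading term v**3: subtract (11/10*v)·k_4 from 4*v**3 - 59/20*u*v - 6/5*v**2 + 43/10*u - 68/5*v → -59/20*u*v - 9/5*v**2 + 43/10*u + 18/5*v
  leading term u*v: subtract (-59/60)·h_1 from -59/20*u*v - 9/5*v**2 + 43/10*u + 18/5*v → 10*v**2 - 319/15*u - 187/30*v - 413/15
  leading term v**2: subtract (11/4)·k_4 from 10*v**2 - 319/15*u - 187/30*v - 413/15 → -319/15*u - 116/15*v + 232/15
  leading term u: subtract (29/8)·k_3 from -319/15*u - 116/15*v + 232/15 → 0
  remainder 0.

S(k_3,k_4): leading monomials are coprime, so the S-polynomial reduces to 0 (Buchberger's first criterion).
Every S-polynomial of the final basis reduces to 0, so we have a Gröbner basis.
Inter-reduce: drop elements whose leading term is divisible by another's, tail-reduce, and make monic.
Reduced Gröbner basis: {v**2 + 3/20*v - 43/10, u + 4/11*v - 8/11}.

Since the reduced bases disagree, the two ideals are not the same.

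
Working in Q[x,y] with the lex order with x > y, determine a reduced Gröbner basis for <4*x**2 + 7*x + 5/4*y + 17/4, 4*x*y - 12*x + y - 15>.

G = {x + 5/48*y**2 - 1/12*y + 13/16, y**3 - 19/5*y**2 + 39/5*y + 63/5}

f_1 = 4*x**2 + 7*x + 5/4*y + 17/4, LT = x**2.
f_2 = 4*x*y - 12*x + y - 15, LT = x*y.

S(f_1,f_2): lcm = x**2*y. S = 3*x**2 + 3/2*x*y + 15/4*x + 5/16*y**2 + 17/16*y.
  leading term x**2: subtract (3/4)·f_1 from 3*x**2 + 3/2*x*y + 15/4*x + 5/16*y**2 + 17/16*y → 3/2*x*y - 3/2*x + 5/16*y**2 + 1/8*y - 51/16
  leading term x*y: subtract (3/8)·f_2 from 3/2*x*y - 3/2*x + 5/16*y**2 + 1/8*y - 51/16 → 3*x + 5/16*y**2 - 1/4*y + 39/16
  leading term x: no divisor's leading term divides it; move 3*x to the remainder.
  leading term y**2: no divisor's leading term divides it; move 5/16*y**2 to the remainder.
  leading term y: no divisor's leading term divides it; move -1/4*y to the remainder.
  leading term 1: no divisor's leading term divides it; move 39/16 to the remainder.
  remainder 3*x + 5/16*y**2 - 1/4*y + 39/16 ≠ 0; add g_3 = 3*x + 5/16*y**2 - 1/4*y + 39/16 to the basis.

S(f_2,g_3): lcm = x*y. S = -3*x - 5/48*y**3 + 1/12*y**2 - 9/16*y - 15/4.
  leading term x: subtract (-1)·g_3 from -3*x - 5/48*y**3 + 1/12*y**2 - 9/16*y - 15/4 → -5/48*y**3 + 19/48*y**2 - 13/16*y - 21/16
  leading term y**3: no divisor's leading term divides it; move -5/48*y**3 to the remainder.
  leading term y**2: no divisor's leading term divides it; move 19/48*y**2 to the remainder.
  leading term y: no divisor's leading term divides it; move -13/16*y to the remainder.
  leading term 1: no divisor's leading term divides it; move -21/16 to the remainder.
  remainder -5/48*y**3 + 19/48*y**2 - 13/16*y - 21/16 ≠ 0; add g_4 = -5/48*y**3 + 19/48*y**2 - 13/16*y - 21/16 to the basis.

The other S-polynomials (S(f_1,g_3), S(f_1,g_4), S(f_2,g_4), S(g_3,g_4)) all reduce to 0 modulo the current basis, so we have a Gröbner basis.
Inter-reduce: drop elements whose leading term is divisible by another's, tail-reduce, and make monic.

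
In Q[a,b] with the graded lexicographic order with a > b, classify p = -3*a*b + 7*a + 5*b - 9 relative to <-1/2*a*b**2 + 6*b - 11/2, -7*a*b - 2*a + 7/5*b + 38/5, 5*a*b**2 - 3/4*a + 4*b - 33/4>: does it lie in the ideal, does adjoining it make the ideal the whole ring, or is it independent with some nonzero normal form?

First compute the reduced Gröbner basis of I by Buchberger's algorithm.
f_1 = -1/2*a*b**2 + 6*b - 11/2, LT = a*b**2.
f_2 = -7*a*b - 2*a + 7/5*b + 38/5, LT = a*b.
f_3 = 5*a*b**2 - 3/4*a + 4*b - 33/4, LT = a*b**2.

S(f_1,f_2): lcm = a*b**2. S = -2/7*a*b + 1/5*b**2 - 382/35*b + 11.
  reduce S modulo (f_1, f_2, f_3):
  remainder 1/5*b**2 + 4/49*a - 384/35*b + 2619/245 ≠ 0; add h_4 = 1/5*b**2 + 4/49*a - 384/35*b + 2619/245 to the basis.

S(f_1,f_3): lcm = a*b**2. S = 3/20*a - 64/5*b + 253/20.
  reduce S modulo (f_1, f_2, f_3, h_4):
  remainder 3/20*a - 64/5*b + 253/20 ≠ 0; add h_5 = 3/20*a - 64/5*b + 253/20 to the basis.

S(f_1,h_4): lcm = a*b**2. S = -20/49*a**2 + 384/7*a*b - 2619/49*a - 12*b + 11.
  reduce S modulo (f_1, f_2, f_3, h_4, h_5):
  remainder -3635684/1715*b + 3635684/1715 ≠ 0; add h_6 = -3635684/1715*b + 3635684/1715 to the basis.

The other S-polynomials (S(f_2,f_3), S(f_2,h_4), S(f_3,h_4), S(f_1,h_5), S(f_2,h_5), S(f_3,h_5), S(h_4,h_5), S(f_1,h_6), S(f_2,h_6), S(f_3,h_6), S(h_4,h_6), S(h_5,h_6)) all reduce to 0 modulo the current basis, so we have a Gröbner basis.
Inter-reduce: drop elements whose leading term is divisible by another's, tail-reduce, and make monic.
Reduced Gröbner basis: {a - 1, b - 1}.
Label its elements g_1 = a - 1, g_2 = b - 1.

Reduce p = -3*a*b + 7*a + 5*b - 9 modulo G:
  leading term a*b: subtract (-3*b)·g_1 from -3*a*b + 7*a + 5*b - 9 → 7*a + 2*b - 9
  leading term a: subtract (7)·g_1 from 7*a + 2*b - 9 → 2*b - 2
  leading term b: subtract (2)·g_2 from 2*b - 2 → 0
  normal form = 0.
Since the normal form is 0, p ∈ I.

The remainder on division by a Gröbner basis is unique — it is the normal form.

-3*a*b + 7*a + 5*b - 9 lies in I (it reduces to 0).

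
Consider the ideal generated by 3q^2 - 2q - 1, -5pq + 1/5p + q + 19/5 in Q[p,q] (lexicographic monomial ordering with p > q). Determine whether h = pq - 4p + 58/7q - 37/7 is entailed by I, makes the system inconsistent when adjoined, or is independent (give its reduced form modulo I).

First compute the reduced Gröbner basis of I by Buchberger's algorithm.
f_1 = 3q^2 - 2q - 1, LT = q^2.
f_2 = -5pq + 1/5p + q + 19/5, LT = pq.

S(f_1,f_2): lcm = pq^2. S = -47/75pq - 1/3p + 1/5q^2 + 19/25q.
  leading term pq: subtract (47/375)·f_2 from -47/75pq - 1/3p + 1/5q^2 + 19/25q → -224/625p + 1/5q^2 + 238/375q - 893/1875
  leading term p: no divisor's leading term divides it; move -224/625p to the remainder.
  leading term q^2: subtract (1/15)·f_1 from 1/5q^2 + 238/375q - 893/1875 → 96/125q - 256/625
  leading term q: no divisor's leading term divides it; move 96/125q to the remainder.
  leading term 1: no divisor's leading term divides it; move -256/625 to the remainder.
  remainder -224/625p + 96/125q - 256/625 ≠ 0; add k_3 = -224/625p + 96/125q - 256/625 to the basis.

The other S-polynomials (S(f_1,k_3), S(f_2,k_3)) all reduce to 0 modulo the current basis, so we have a Gröbner basis.
Inter-reduce: drop elements whose leading term is divisible by another's, tail-reduce, and make monic.
Reduced Gröbner basis: {p - 15/7q + 8/7, q^2 - 2/3q - 1/3}.
Label its elements g_1 = p - 15/7q + 8/7, g_2 = q^2 - 2/3q - 1/3.

Reduce h = pq - 4p + 58/7q - 37/7 modulo G:
  leading term pq: subtract (q)·g_1 from pq - 4p + 58/7q - 37/7 → -4p + 15/7q^2 + 50/7q - 37/7
  leading term p: subtract (-4)·g_1 from -4p + 15/7q^2 + 50/7q - 37/7 → 15/7q^2 - 10/7q - 5/7
  leading term q^2: subtract (15/7)·g_2 from 15/7q^2 - 10/7q - 5/7 → 0
  normal form = 0.
Since the normal form is 0, h ∈ I.

pq - 4p + 58/7q - 37/7 lies in I (it reduces to 0).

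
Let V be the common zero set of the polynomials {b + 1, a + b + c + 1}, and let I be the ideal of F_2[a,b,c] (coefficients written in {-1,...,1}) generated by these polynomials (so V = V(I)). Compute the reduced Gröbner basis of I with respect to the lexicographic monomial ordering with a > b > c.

G = {a + c, b + 1}

The reduced Gröbner basis is the canonical form of the ideal for this ordering.

f_1 = b + 1, LT = b.
f_2 = a + b + c + 1, LT = a.

The S-polynomials (S(f_1,f_2)) all reduce to 0 modulo the current basis, so we have a Gröbner basis.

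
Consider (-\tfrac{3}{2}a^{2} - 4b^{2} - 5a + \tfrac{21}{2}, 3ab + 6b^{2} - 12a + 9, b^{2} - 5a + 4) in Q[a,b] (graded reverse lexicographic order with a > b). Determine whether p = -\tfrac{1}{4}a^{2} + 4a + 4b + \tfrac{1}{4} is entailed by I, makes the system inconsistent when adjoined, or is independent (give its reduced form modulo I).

-\tfrac{1}{4}a^{2} + 4a + 4b + \tfrac{1}{4} lies in I (it reduces to 0).

First compute the reduced Gröbner basis of I by Buchberger's algorithm.
f_1 = -\tfrac{3}{2}a^{2} - 4b^{2} - 5a + \tfrac{21}{2}, LT = a^{2}.
f_2 = 3ab + 6b^{2} - 12a + 9, LT = ab.
f_3 = b^{2} - 5a + 4, LT = b^{2}.

S(f_1,f_2): lcm = a^{2}b. S = -2ab^{2} + \tfrac{8}{3}b^{3} + 4a^{2} + \tfrac{10}{3}ab - 3a - 7b.
  reduce S modulo (f_1, f_2, f_3):
  remainder -\tfrac{725}{3}a - \tfrac{83}{3}b + 214 ≠ 0; add h_4 = -\tfrac{725}{3}a - \tfrac{83}{3}b + 214 to the basis.

S(f_2,f_3): lcm = ab^{2}. S = 2b^{3} + 5a^{2} - 4ab - 4a + 3b.
  reduce S modulo (f_1, f_2, f_3, h_4):
  remainder \tfrac{3967}{435}b + \tfrac{3967}{435} ≠ 0; add h_5 = \tfrac{3967}{435}b + \tfrac{3967}{435} to the basis.

The other S-polynomials (S(f_1,f_3), S(f_1,h_4), S(f_2,h_4), S(f_3,h_4), S(f_1,h_5), S(f_2,h_5), S(f_3,h_5), S(h_4,h_5)) all reduce to 0 modulo the current basis, so we have a Gröbner basis.
Inter-reduce: drop elements whose leading term is divisible by another's, tail-reduce, and make monic.
Reduced Gröbner basis: {a - 1, b + 1}.
Label its elements g_1 = a - 1, g_2 = b + 1.

Reduce p = -\tfrac{1}{4}a^{2} + 4a + 4b + \tfrac{1}{4} modulo G:
  leading term a^{2}: subtract (-\tfrac{1}{4}a)·g_1 from -\tfrac{1}{4}a^{2} + 4a + 4b + \tfrac{1}{4} → \tfrac{15}{4}a + 4b + \tfrac{1}{4}
  leading term a: subtract (\tfrac{15}{4})·g_1 from \tfrac{15}{4}a + 4b + \tfrac{1}{4} → 4b + 4
  leading term b: subtract (4)·g_2 from 4b + 4 → 0
  normal form = 0.
Since the normal form is 0, p ∈ I.

The remainder on division by a Gröbner basis is unique — it is the normal form.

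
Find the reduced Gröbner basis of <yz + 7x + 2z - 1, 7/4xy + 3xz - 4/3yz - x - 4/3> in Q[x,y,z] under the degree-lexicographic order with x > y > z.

G = {xz^2 - 49/12x^2 + 29/18xz + 8/9z^2 + 7/12x - 8/9z, xy + 12/7xz + 100/21x + 32/21z - 32/21, yz + 7x + 2z - 1}

f_1 = yz + 7x + 2z - 1, LT = yz.
f_2 = 7/4xy + 3xz - 4/3yz - x - 4/3, LT = xy.

S(f_1,f_2): lcm = xyz. S = -12/7xz^2 + 16/21yz^2 + 7x^2 + 18/7xz - x + 16/21z.
  leading term xz^2: no divisor's leading term divides it; move -12/7xz^2 to the remainder.
  leading term yz^2: subtract (16/21z)·f_1 from 16/21yz^2 + 7x^2 + 18/7xz - x + 16/21z → 7x^2 - 58/21xz - 32/21z^2 - x + 32/21z
  leading term x^2: no divisor's leading term divides it; move 7x^2 to the remainder.
  leading term xz: no divisor's leading term divides it; move -58/21xz to the remainder.
  leading term z^2: no divisor's leading term divides it; move -32/21z^2 to the remainder.
  leading term x: no divisor's leading term divides it; move -x to the remainder.
  leading term z: no divisor's leading term divides it; move 32/21z to the remainder.
  remainder -12/7xz^2 + 7x^2 - 58/21xz - 32/21z^2 - x + 32/21z ≠ 0; add g_3 = -12/7xz^2 + 7x^2 - 58/21xz - 32/21z^2 - x + 32/21z to the basis.

The other S-polynomials (S(f_1,g_3), S(f_2,g_3)) all reduce to 0 modulo the current basis, so we have a Gröbner basis.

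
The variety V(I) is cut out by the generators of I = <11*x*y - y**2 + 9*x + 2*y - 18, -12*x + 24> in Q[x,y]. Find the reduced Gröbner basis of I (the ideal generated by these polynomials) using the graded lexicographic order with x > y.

G = {y**2 - 24*y, x - 2}

This is the nonlinear analogue of row-reducing a linear system.

f_1 = 11*x*y - y**2 + 9*x + 2*y - 18, LT = x*y.
f_2 = -12*x + 24, LT = x.

S(f_1,f_2): lcm = x*y. S = -1/11*y**2 + 9/11*x + 24/11*y - 18/11.
  leading term y**2: no divisor's leading term divides it; move -1/11*y**2 to the remainder.
  leading term x: subtract (-3/44)·f_2 from 9/11*x + 24/11*y - 18/11 → 24/11*y
  leading term y: no divisor's leading term divides it; move 24/11*y to the remainder.
  remainder -1/11*y**2 + 24/11*y ≠ 0; add g_3 = -1/11*y**2 + 24/11*y to the basis.

The other S-polynomials (S(f_1,g_3), S(f_2,g_3)) all reduce to 0 modulo the current basis, so we have a Gröbner basis.
Inter-reduce: drop elements whose leading term is divisible by another's, tail-reduce, and make monic.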